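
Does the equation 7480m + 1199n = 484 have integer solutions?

yes

gcd(7480, 1199) = 11  (7480 = 6·1199 + 286, 1199 = 4·286 + 55, 286 = 5·55 + 11, 55 = 5·11).
11 divides 484, so integer solutions exist.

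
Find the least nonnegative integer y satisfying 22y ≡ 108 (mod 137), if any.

117

gcd(137, 22):
  137 = 6·22 + 5
  22 = 4·5 + 2
  5 = 2·2 + 1
  2 = 2·1
so gcd(137, 22) = 1.
1 divides 108, so solutions exist.
Back-substitute for Bézout coefficients:
  1 = 5 - 2·2
  ... = 22·(-56) + 137·(9)
So 22·(-56) ≡ 1 (mod 137); multiply by 108: y ≡ -6048 (mod 137).
Smallest nonnegative: y = -6048 mod 137 = 117.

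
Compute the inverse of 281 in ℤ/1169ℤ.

gcd(1169, 281) = 1  (1169 = 4×281 + 45, 281 = 6×45 + 11, 45 = 4×11 + 1, 11 = 11×1).
Back-substituting, 281×(-104) + 1169×(25) = 1.
So 281×-104 ≡ 1 (mod 1169), and -104 mod 1169 = 1065.

1065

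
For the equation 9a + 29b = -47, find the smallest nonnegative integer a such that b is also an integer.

gcd(29, 9) = 1  (29 = 3×9 + 2, 9 = 4×2 + 1, 2 = 2×1).
1 divides -47, so solutions exist.
Back-substituting, 9×(13) + 29×(-4) = 1.
Scale by -47/1 = -47: (a₀, b₀) = (-611, 188).
General solution: a = -611 + 29t, b = 188 - 9t for integer t.
a ≥ 0: smallest is -611 mod 29 = 27 (at t = 22), with b = -10.

27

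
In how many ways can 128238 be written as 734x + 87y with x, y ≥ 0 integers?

gcd(734, 87) = 1.
By Bézout, 734*(-16) + 87*(135) = 1.
One solution: (0, 1474).
General: x = 0 + 87t, y = 1474 - 734t.
x ≥ 0 ⇒ t ≥ 0; y ≥ 0 ⇒ t ≤ 2. So t ∈ [0, 2]: 3 solutions.

3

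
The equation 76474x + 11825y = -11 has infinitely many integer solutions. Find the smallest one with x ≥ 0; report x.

1111

gcd(76474, 11825) = 1  (76474 = 6·11825 + 5524, 11825 = 2·5524 + 777, 5524 = 7·777 + 85, 777 = 9·85 + 12, 85 = 7·12 + 1, 12 = 12·1).
1 divides -11, so solutions exist.
Back-substituting, 76474·(974) + 11825·(-6299) = 1.
Scale by -11/1 = -11: (x₀, y₀) = (-10714, 69289).
General solution: x = -10714 + 11825t, y = 69289 - 76474t for integer t.
x ≥ 0: smallest is -10714 mod 11825 = 1111 (at t = 1), with y = -7185.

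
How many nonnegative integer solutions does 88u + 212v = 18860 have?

gcd(212, 88) = 4.
By Bézout, 88·(-12) + 212·(5) = 4.
One solution: (24, 79).
General: u = 24 + 53t, v = 79 - 22t.
u ≥ 0 ⇒ t ≥ 0; v ≥ 0 ⇒ t ≤ 3. So t ∈ [0, 3]: 4 solutions.

4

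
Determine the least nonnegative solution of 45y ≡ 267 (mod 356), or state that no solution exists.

267

gcd(356, 45) = 1  (356 = 7*45 + 41, 45 = 1*41 + 4, 41 = 10*4 + 1, 4 = 4*1).
1 divides 267, so solutions exist.
Back-substituting, 45*(-87) + 356*(11) = 1.
So 45*(-87) ≡ 1 (mod 356); multiply by 267: y ≡ -23229 (mod 356).
Smallest nonnegative: y = -23229 mod 356 = 267.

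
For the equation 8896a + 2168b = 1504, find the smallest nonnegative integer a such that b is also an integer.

gcd(8896, 2168) = 8  (8896 = 4×2168 + 224, 2168 = 9×224 + 152, 224 = 1×152 + 72, 152 = 2×72 + 8, 72 = 9×8).
8 divides 1504, so solutions exist.
Back-substituting, 8896×(-29) + 2168×(119) = 8.
Scale by 1504/8 = 188: (a₀, b₀) = (-5452, 22372).
General solution: a = -5452 + 271t, b = 22372 - 1112t for integer t.
a ≥ 0: smallest is -5452 mod 271 = 239 (at t = 21), with b = -980.

239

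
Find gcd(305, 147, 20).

1

gcd(305, 147):
  305 = 2*147 + 11
  147 = 13*11 + 4
  11 = 2*4 + 3
  4 = 1*3 + 1
  3 = 3*1
so gcd(305, 147) = 1.
gcd(1, 20) = 1.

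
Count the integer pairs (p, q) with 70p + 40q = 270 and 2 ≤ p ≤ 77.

gcd(70, 40) = 10.
By Bézout, 70×(-1) + 40×(2) = 10.
Particular solution: (1, 5).
General solution: p = 1 + 4t, q = 5 - 7t for integer t.
2 ≤ 1 + 4t ≤ 77 gives t ∈ [1, 19], which is 19 values.

19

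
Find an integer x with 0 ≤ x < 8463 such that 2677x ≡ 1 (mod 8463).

1195

gcd(8463, 2677) = 1  (8463 = 3×2677 + 432, 2677 = 6×432 + 85, 432 = 5×85 + 7, 85 = 12×7 + 1, 7 = 7×1).
Back-substituting, 2677×(1195) + 8463×(-378) = 1.
So 2677×1195 ≡ 1 (mod 8463), and 1195 mod 8463 = 1195.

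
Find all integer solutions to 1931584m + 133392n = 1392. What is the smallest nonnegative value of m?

gcd(1931584, 133392):
  1931584 = 14·133392 + 64096
  133392 = 2·64096 + 5200
  64096 = 12·5200 + 1696
  5200 = 3·1696 + 112
  1696 = 15·112 + 16
  112 = 7·16
so gcd(1931584, 133392) = 16.
16 divides 1392, so solutions exist.
Back-substitute for Bézout coefficients:
  16 = 1696 - 15·112
  ... = 1931584·(1180) + 133392·(-17087)
Scale by 1392/16 = 87: (m₀, n₀) = (102660, -1486569).
General solution: m = 102660 + 8337t, n = -1486569 - 120724t for integer t.
m ≥ 0: smallest is 102660 mod 8337 = 2616 (at t = -12), with n = -37881.

2616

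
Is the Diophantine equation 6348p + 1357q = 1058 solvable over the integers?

yes

gcd(6348, 1357) = 23  (6348 = 4*1357 + 920, 1357 = 1*920 + 437, 920 = 2*437 + 46, 437 = 9*46 + 23, 46 = 2*23).
23 divides 1058, so integer solutions exist.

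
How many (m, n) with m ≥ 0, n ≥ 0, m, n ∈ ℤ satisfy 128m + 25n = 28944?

gcd(128, 25) = 1.
By Bézout, 128*(-8) + 25*(41) = 1.
One solution: (23, 1040).
General: m = 23 + 25t, n = 1040 - 128t.
m ≥ 0 ⇒ t ≥ 0; n ≥ 0 ⇒ t ≤ 8. So t ∈ [0, 8]: 9 solutions.

9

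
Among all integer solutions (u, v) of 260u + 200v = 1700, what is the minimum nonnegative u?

5

gcd(260, 200):
  260 = 1·200 + 60
  200 = 3·60 + 20
  60 = 3·20
so gcd(260, 200) = 20.
20 divides 1700, so solutions exist.
Back-substitute for Bézout coefficients:
  20 = 200 - 3·60
  ... = 260·(-3) + 200·(4)
Scale by 1700/20 = 85: (u₀, v₀) = (-255, 340).
General solution: u = -255 + 10t, v = 340 - 13t for integer t.
u ≥ 0: smallest is -255 mod 10 = 5 (at t = 26), with v = 2.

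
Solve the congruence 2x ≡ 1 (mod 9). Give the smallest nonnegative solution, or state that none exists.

gcd(9, 2) = 1  (9 = 4*2 + 1, 2 = 2*1).
1 divides 1, so solutions exist.
Back-substituting, 2*(-4) + 9*(1) = 1.
So 2*(-4) ≡ 1 (mod 9); multiply by 1: x ≡ -4 (mod 9).
Smallest nonnegative: x = -4 mod 9 = 5.

5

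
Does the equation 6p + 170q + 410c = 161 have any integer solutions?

gcd(170, 6):
  170 = 28·6 + 2
  6 = 3·2
so gcd(170, 6) = 2.
gcd(2, 410) = 2.
2 does not divide 161 (remainder 1), so no integer solutions.

no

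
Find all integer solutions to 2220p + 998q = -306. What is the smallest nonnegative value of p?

gcd(2220, 998) = 2.
2 divides -306, so solutions exist.
By Bézout, 2220·(-49) + 998·(109) = 2.
Scale by -306/2 = -153: (p₀, q₀) = (7497, -16677).
General solution: p = 7497 + 499t, q = -16677 - 1110t for integer t.
p ≥ 0: smallest is 7497 mod 499 = 12 (at t = -15), with q = -27.

12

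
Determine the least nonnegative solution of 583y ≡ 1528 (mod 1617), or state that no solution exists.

gcd(1617, 583) = 11  (1617 = 2×583 + 451, 583 = 1×451 + 132, 451 = 3×132 + 55, 132 = 2×55 + 22, 55 = 2×22 + 11, 22 = 2×11).
11 does not divide 1528, so the congruence has no solution.

no solution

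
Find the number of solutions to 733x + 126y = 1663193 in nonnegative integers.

18

gcd(733, 126) = 1.
By Bézout, 733×(-11) + 126×(64) = 1.
One solution: (77, 12752).
General: x = 77 + 126t, y = 12752 - 733t.
x ≥ 0 ⇒ t ≥ 0; y ≥ 0 ⇒ t ≤ 17. So t ∈ [0, 17]: 18 solutions.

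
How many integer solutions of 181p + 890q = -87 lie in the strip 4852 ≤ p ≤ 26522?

25

gcd(890, 181) = 1  (890 = 4*181 + 166, 181 = 1*166 + 15, 166 = 11*15 + 1, 15 = 15*1).
Back-substituting, 181*(-59) + 890*(12) = 1.
Scale by -87: particular solution (5133, -1044); reduce p mod 890: (683, -139).
General solution: p = 683 + 890t, q = -139 - 181t for integer t.
4852 ≤ 683 + 890t ≤ 26522 gives t ∈ [5, 29], which is 25 values.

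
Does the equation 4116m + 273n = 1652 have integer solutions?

gcd(4116, 273) = 21  (4116 = 15×273 + 21, 273 = 13×21).
21 does not divide 1652 (remainder 14), so no integer solutions.

no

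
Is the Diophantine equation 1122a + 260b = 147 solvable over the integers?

gcd(1122, 260) = 2.
2 does not divide 147 (remainder 1), so no integer solutions.

no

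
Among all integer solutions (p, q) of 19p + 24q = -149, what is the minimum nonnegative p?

1

gcd(24, 19):
  24 = 1·19 + 5
  19 = 3·5 + 4
  5 = 1·4 + 1
  4 = 4·1
so gcd(24, 19) = 1.
1 divides -149, so solutions exist.
Back-substitute for Bézout coefficients:
  1 = 5 - 1·4
  ... = 19·(-5) + 24·(4)
Scale by -149/1 = -149: (p₀, q₀) = (745, -596).
General solution: p = 745 + 24t, q = -596 - 19t for integer t.
p ≥ 0: smallest is 745 mod 24 = 1 (at t = -31), with q = -7.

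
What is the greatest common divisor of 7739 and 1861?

gcd(7739, 1861):
  7739 = 4×1861 + 295
  1861 = 6×295 + 91
  295 = 3×91 + 22
  91 = 4×22 + 3
  22 = 7×3 + 1
  3 = 3×1
so gcd(7739, 1861) = 1.

1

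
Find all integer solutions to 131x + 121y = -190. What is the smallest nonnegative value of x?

gcd(131, 121):
  131 = 1·121 + 10
  121 = 12·10 + 1
  10 = 10·1
so gcd(131, 121) = 1.
1 divides -190, so solutions exist.
Back-substitute for Bézout coefficients:
  1 = 121 - 12·10
  ... = 131·(-12) + 121·(13)
Scale by -190/1 = -190: (x₀, y₀) = (2280, -2470).
General solution: x = 2280 + 121t, y = -2470 - 131t for integer t.
x ≥ 0: smallest is 2280 mod 121 = 102 (at t = -18), with y = -112.

102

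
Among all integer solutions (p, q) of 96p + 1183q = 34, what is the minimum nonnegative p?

25

gcd(1183, 96):
  1183 = 12×96 + 31
  96 = 3×31 + 3
  31 = 10×3 + 1
  3 = 3×1
so gcd(1183, 96) = 1.
1 divides 34, so solutions exist.
Back-substitute for Bézout coefficients:
  1 = 31 - 10×3
  ... = 96×(-382) + 1183×(31)
Scale by 34/1 = 34: (p₀, q₀) = (-12988, 1054).
General solution: p = -12988 + 1183t, q = 1054 - 96t for integer t.
p ≥ 0: smallest is -12988 mod 1183 = 25 (at t = 11), with q = -2.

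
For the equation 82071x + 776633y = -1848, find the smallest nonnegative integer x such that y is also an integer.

gcd(776633, 82071):
  776633 = 9*82071 + 37994
  82071 = 2*37994 + 6083
  37994 = 6*6083 + 1496
  6083 = 4*1496 + 99
  1496 = 15*99 + 11
  99 = 9*11
so gcd(776633, 82071) = 11.
11 divides -1848, so solutions exist.
Back-substitute for Bézout coefficients:
  11 = 1496 - 15*99
  ... = 82071*(-7788) + 776633*(823)
Scale by -1848/11 = -168: (x₀, y₀) = (1308384, -138264).
General solution: x = 1308384 + 70603t, y = -138264 - 7461t for integer t.
x ≥ 0: smallest is 1308384 mod 70603 = 37530 (at t = -18), with y = -3966.

37530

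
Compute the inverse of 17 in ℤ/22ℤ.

13

gcd(22, 17):
  22 = 1×17 + 5
  17 = 3×5 + 2
  5 = 2×2 + 1
  2 = 2×1
so gcd(22, 17) = 1.
Back-substitute for Bézout coefficients:
  1 = 5 - 2×2
  ... = 17×(-9) + 22×(7)
So 17×-9 ≡ 1 (mod 22), and -9 mod 22 = 13.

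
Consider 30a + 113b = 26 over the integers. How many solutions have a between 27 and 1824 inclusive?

16

gcd(113, 30):
  113 = 3×30 + 23
  30 = 1×23 + 7
  23 = 3×7 + 2
  7 = 3×2 + 1
  2 = 2×1
so gcd(113, 30) = 1.
Back-substitute for Bézout coefficients:
  1 = 7 - 3×2
  ... = 30×(49) + 113×(-13)
Scale by 26: particular solution (1274, -338); reduce a mod 113: (31, -8).
General solution: a = 31 + 113t, b = -8 - 30t for integer t.
27 ≤ 31 + 113t ≤ 1824 gives t ∈ [0, 15], which is 16 values.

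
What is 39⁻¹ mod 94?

41

gcd(94, 39):
  94 = 2×39 + 16
  39 = 2×16 + 7
  16 = 2×7 + 2
  7 = 3×2 + 1
  2 = 2×1
so gcd(94, 39) = 1.
Back-substitute for Bézout coefficients:
  1 = 7 - 3×2
  ... = 39×(41) + 94×(-17)
So 39×41 ≡ 1 (mod 94), and 41 mod 94 = 41.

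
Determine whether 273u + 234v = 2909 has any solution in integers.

gcd(273, 234):
  273 = 1*234 + 39
  234 = 6*39
so gcd(273, 234) = 39.
39 does not divide 2909 (remainder 23), so no integer solutions.

no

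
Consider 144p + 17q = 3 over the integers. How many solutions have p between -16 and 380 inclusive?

23

gcd(144, 17) = 1  (144 = 8·17 + 8, 17 = 2·8 + 1, 8 = 8·1).
Back-substituting, 144·(-2) + 17·(17) = 1.
Scale by 3: particular solution (-6, 51); reduce p mod 17: (11, -93).
General solution: p = 11 + 17t, q = -93 - 144t for integer t.
-16 ≤ 11 + 17t ≤ 380 gives t ∈ [-1, 21], which is 23 values.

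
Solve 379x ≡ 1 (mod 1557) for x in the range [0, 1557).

gcd(1557, 379):
  1557 = 4·379 + 41
  379 = 9·41 + 10
  41 = 4·10 + 1
  10 = 10·1
so gcd(1557, 379) = 1.
Back-substitute for Bézout coefficients:
  1 = 41 - 4·10
  ... = 379·(-152) + 1557·(37)
So 379·-152 ≡ 1 (mod 1557), and -152 mod 1557 = 1405.

1405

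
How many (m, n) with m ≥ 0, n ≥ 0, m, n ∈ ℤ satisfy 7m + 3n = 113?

gcd(7, 3) = 1  (7 = 2×3 + 1, 3 = 3×1).
Back-substituting, 7×(1) + 3×(-2) = 1.
Scale by 113: one solution is (113, -226). Reduce m mod 3: (2, 33).
General: m = 2 + 3t, n = 33 - 7t.
m ≥ 0 ⇒ t ≥ 0; n ≥ 0 ⇒ t ≤ 4. So t ∈ [0, 4]: 5 solutions.

5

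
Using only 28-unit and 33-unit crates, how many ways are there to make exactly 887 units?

Need nonnegative integers with 28j + 33k = 887.
gcd(28, 33) = 1, and 28·(13) + 33·(-11) = 1.
So (j₀, k₀) = (11531, -9757); general j = 11531 + 33t, k = -9757 - 28t.
j ≥ 0 ⇒ t ≥ -349; k ≥ 0 ⇒ t ≤ -349. That's 1 value of t.

1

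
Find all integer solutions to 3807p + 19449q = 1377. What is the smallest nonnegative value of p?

782

gcd(19449, 3807):
  19449 = 5×3807 + 414
  3807 = 9×414 + 81
  414 = 5×81 + 9
  81 = 9×9
so gcd(19449, 3807) = 9.
9 divides 1377, so solutions exist.
Back-substitute for Bézout coefficients:
  9 = 414 - 5×81
  ... = 3807×(-235) + 19449×(46)
Scale by 1377/9 = 153: (p₀, q₀) = (-35955, 7038).
General solution: p = -35955 + 2161t, q = 7038 - 423t for integer t.
p ≥ 0: smallest is -35955 mod 2161 = 782 (at t = 17), with q = -153.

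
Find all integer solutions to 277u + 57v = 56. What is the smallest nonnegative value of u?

50

gcd(277, 57):
  277 = 4×57 + 49
  57 = 1×49 + 8
  49 = 6×8 + 1
  8 = 8×1
so gcd(277, 57) = 1.
1 divides 56, so solutions exist.
Back-substitute for Bézout coefficients:
  1 = 49 - 6×8
  ... = 277×(7) + 57×(-34)
Scale by 56/1 = 56: (u₀, v₀) = (392, -1904).
General solution: u = 392 + 57t, v = -1904 - 277t for integer t.
u ≥ 0: smallest is 392 mod 57 = 50 (at t = -6), with v = -242.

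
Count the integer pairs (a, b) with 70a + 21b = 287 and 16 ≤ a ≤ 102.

gcd(70, 21) = 7  (70 = 3·21 + 7, 21 = 3·7).
Back-substituting, 70·(1) + 21·(-3) = 7.
Scale by 41: particular solution (41, -123); reduce a mod 3: (2, 7).
General solution: a = 2 + 3t, b = 7 - 10t for integer t.
16 ≤ 2 + 3t ≤ 102 gives t ∈ [5, 33], which is 29 values.

29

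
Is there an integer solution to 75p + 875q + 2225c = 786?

gcd(875, 75) = 25  (875 = 11*75 + 50, 75 = 1*50 + 25, 50 = 2*25).
gcd(25, 2225) = 25.
25 does not divide 786 (remainder 11), so no integer solutions.

no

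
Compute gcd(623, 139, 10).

1

gcd(623, 139):
  623 = 4×139 + 67
  139 = 2×67 + 5
  67 = 13×5 + 2
  5 = 2×2 + 1
  2 = 2×1
so gcd(623, 139) = 1.
gcd(1, 10) = 1.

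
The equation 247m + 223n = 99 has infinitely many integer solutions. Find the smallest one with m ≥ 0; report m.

32

gcd(247, 223):
  247 = 1*223 + 24
  223 = 9*24 + 7
  24 = 3*7 + 3
  7 = 2*3 + 1
  3 = 3*1
so gcd(247, 223) = 1.
1 divides 99, so solutions exist.
Back-substitute for Bézout coefficients:
  1 = 7 - 2*3
  ... = 247*(-65) + 223*(72)
Scale by 99/1 = 99: (m₀, n₀) = (-6435, 7128).
General solution: m = -6435 + 223t, n = 7128 - 247t for integer t.
m ≥ 0: smallest is -6435 mod 223 = 32 (at t = 29), with n = -35.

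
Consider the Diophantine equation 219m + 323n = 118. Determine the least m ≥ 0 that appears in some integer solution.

gcd(323, 219) = 1.
1 divides 118, so solutions exist.
By Bézout, 219*(59) + 323*(-40) = 1.
Scale by 118/1 = 118: (m₀, n₀) = (6962, -4720).
General solution: m = 6962 + 323t, n = -4720 - 219t for integer t.
m ≥ 0: smallest is 6962 mod 323 = 179 (at t = -21), with n = -121.

179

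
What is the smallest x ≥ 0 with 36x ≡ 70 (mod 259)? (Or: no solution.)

gcd(259, 36) = 1  (259 = 7*36 + 7, 36 = 5*7 + 1, 7 = 7*1).
1 divides 70, so solutions exist.
Back-substituting, 36*(36) + 259*(-5) = 1.
So 36*(36) ≡ 1 (mod 259); multiply by 70: x ≡ 2520 (mod 259).
Smallest nonnegative: x = 2520 mod 259 = 189.

189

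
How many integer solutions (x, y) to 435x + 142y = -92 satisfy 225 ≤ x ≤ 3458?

23

gcd(435, 142) = 1  (435 = 3·142 + 9, 142 = 15·9 + 7, 9 = 1·7 + 2, 7 = 3·2 + 1, 2 = 2·1).
Back-substituting, 435·(-63) + 142·(193) = 1.
Scale by -92: particular solution (5796, -17756); reduce x mod 142: (116, -356).
General solution: x = 116 + 142t, y = -356 - 435t for integer t.
225 ≤ 116 + 142t ≤ 3458 gives t ∈ [1, 23], which is 23 values.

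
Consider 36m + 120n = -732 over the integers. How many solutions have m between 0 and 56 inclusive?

gcd(120, 36):
  120 = 3*36 + 12
  36 = 3*12
so gcd(120, 36) = 12.
Back-substitute for Bézout coefficients:
  12 = 120 - 3*36
  ... = 36*(-3) + 120*(1)
Scale by -61: particular solution (183, -61); reduce m mod 10: (3, -7).
General solution: m = 3 + 10t, n = -7 - 3t for integer t.
0 ≤ 3 + 10t ≤ 56 gives t ∈ [0, 5], which is 6 values.

6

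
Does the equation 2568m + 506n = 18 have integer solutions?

gcd(2568, 506) = 2  (2568 = 5*506 + 38, 506 = 13*38 + 12, 38 = 3*12 + 2, 12 = 6*2).
2 divides 18, so integer solutions exist.

yes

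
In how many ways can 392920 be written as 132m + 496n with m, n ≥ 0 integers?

gcd(496, 132) = 4  (496 = 3*132 + 100, 132 = 1*100 + 32, 100 = 3*32 + 4, 32 = 8*4).
Back-substituting, 132*(-15) + 496*(4) = 4.
Scale by 98230: one solution is (-1473450, 392920). Reduce m mod 124: (42, 781).
General: m = 42 + 124t, n = 781 - 33t.
m ≥ 0 ⇒ t ≥ 0; n ≥ 0 ⇒ t ≤ 23. So t ∈ [0, 23]: 24 solutions.

24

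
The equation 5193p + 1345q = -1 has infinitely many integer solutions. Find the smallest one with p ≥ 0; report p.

gcd(5193, 1345):
  5193 = 3*1345 + 1158
  1345 = 1*1158 + 187
  1158 = 6*187 + 36
  187 = 5*36 + 7
  36 = 5*7 + 1
  7 = 7*1
so gcd(5193, 1345) = 1.
1 divides -1, so solutions exist.
Back-substitute for Bézout coefficients:
  1 = 36 - 5*7
  ... = 5193*(187) + 1345*(-722)
Scale by -1/1 = -1: (p₀, q₀) = (-187, 722).
General solution: p = -187 + 1345t, q = 722 - 5193t for integer t.
p ≥ 0: smallest is -187 mod 1345 = 1158 (at t = 1), with q = -4471.

1158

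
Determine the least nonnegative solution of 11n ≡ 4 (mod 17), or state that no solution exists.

5

gcd(17, 11) = 1  (17 = 1·11 + 6, 11 = 1·6 + 5, 6 = 1·5 + 1, 5 = 5·1).
1 divides 4, so solutions exist.
Back-substituting, 11·(-3) + 17·(2) = 1.
So 11·(-3) ≡ 1 (mod 17); multiply by 4: n ≡ -12 (mod 17).
Smallest nonnegative: n = -12 mod 17 = 5.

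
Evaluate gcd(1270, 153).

1

gcd(1270, 153):
  1270 = 8*153 + 46
  153 = 3*46 + 15
  46 = 3*15 + 1
  15 = 15*1
so gcd(1270, 153) = 1.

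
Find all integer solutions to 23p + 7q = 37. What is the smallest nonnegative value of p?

gcd(23, 7):
  23 = 3×7 + 2
  7 = 3×2 + 1
  2 = 2×1
so gcd(23, 7) = 1.
1 divides 37, so solutions exist.
Back-substitute for Bézout coefficients:
  1 = 7 - 3×2
  ... = 23×(-3) + 7×(10)
Scale by 37/1 = 37: (p₀, q₀) = (-111, 370).
General solution: p = -111 + 7t, q = 370 - 23t for integer t.
p ≥ 0: smallest is -111 mod 7 = 1 (at t = 16), with q = 2.

1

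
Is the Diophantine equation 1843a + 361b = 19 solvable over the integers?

gcd(1843, 361) = 19  (1843 = 5·361 + 38, 361 = 9·38 + 19, 38 = 2·19).
19 divides 19, so integer solutions exist.

yes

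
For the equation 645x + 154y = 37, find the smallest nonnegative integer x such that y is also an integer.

65

gcd(645, 154):
  645 = 4×154 + 29
  154 = 5×29 + 9
  29 = 3×9 + 2
  9 = 4×2 + 1
  2 = 2×1
so gcd(645, 154) = 1.
1 divides 37, so solutions exist.
Back-substitute for Bézout coefficients:
  1 = 9 - 4×2
  ... = 645×(-69) + 154×(289)
Scale by 37/1 = 37: (x₀, y₀) = (-2553, 10693).
General solution: x = -2553 + 154t, y = 10693 - 645t for integer t.
x ≥ 0: smallest is -2553 mod 154 = 65 (at t = 17), with y = -272.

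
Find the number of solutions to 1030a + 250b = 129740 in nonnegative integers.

gcd(1030, 250) = 10.
By Bézout, 1030·(-8) + 250·(33) = 10.
One solution: (8, 486).
General: a = 8 + 25t, b = 486 - 103t.
a ≥ 0 ⇒ t ≥ 0; b ≥ 0 ⇒ t ≤ 4. So t ∈ [0, 4]: 5 solutions.

5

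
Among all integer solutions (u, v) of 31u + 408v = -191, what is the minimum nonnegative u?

gcd(408, 31) = 1.
1 divides -191, so solutions exist.
By Bézout, 31×(79) + 408×(-6) = 1.
Scale by -191/1 = -191: (u₀, v₀) = (-15089, 1146).
General solution: u = -15089 + 408t, v = 1146 - 31t for integer t.
u ≥ 0: smallest is -15089 mod 408 = 7 (at t = 37), with v = -1.

7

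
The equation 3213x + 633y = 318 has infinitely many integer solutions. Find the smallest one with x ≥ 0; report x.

33

gcd(3213, 633) = 3.
3 divides 318, so solutions exist.
By Bézout, 3213*(66) + 633*(-335) = 3.
Scale by 318/3 = 106: (x₀, y₀) = (6996, -35510).
General solution: x = 6996 + 211t, y = -35510 - 1071t for integer t.
x ≥ 0: smallest is 6996 mod 211 = 33 (at t = -33), with y = -167.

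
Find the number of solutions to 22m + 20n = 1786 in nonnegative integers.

8

gcd(22, 20) = 2.
By Bézout, 22·(1) + 20·(-1) = 2.
One solution: (3, 86).
General: m = 3 + 10t, n = 86 - 11t.
m ≥ 0 ⇒ t ≥ 0; n ≥ 0 ⇒ t ≤ 7. So t ∈ [0, 7]: 8 solutions.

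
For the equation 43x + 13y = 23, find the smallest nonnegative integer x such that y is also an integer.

9

gcd(43, 13):
  43 = 3×13 + 4
  13 = 3×4 + 1
  4 = 4×1
so gcd(43, 13) = 1.
1 divides 23, so solutions exist.
Back-substitute for Bézout coefficients:
  1 = 13 - 3×4
  ... = 43×(-3) + 13×(10)
Scale by 23/1 = 23: (x₀, y₀) = (-69, 230).
General solution: x = -69 + 13t, y = 230 - 43t for integer t.
x ≥ 0: smallest is -69 mod 13 = 9 (at t = 6), with y = -28.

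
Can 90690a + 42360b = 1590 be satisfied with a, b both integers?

gcd(90690, 42360):
  90690 = 2×42360 + 5970
  42360 = 7×5970 + 570
  5970 = 10×570 + 270
  570 = 2×270 + 30
  270 = 9×30
so gcd(90690, 42360) = 30.
30 divides 1590, so integer solutions exist.

yes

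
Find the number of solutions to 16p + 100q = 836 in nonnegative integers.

2

gcd(100, 16):
  100 = 6×16 + 4
  16 = 4×4
so gcd(100, 16) = 4.
Back-substitute for Bézout coefficients:
  4 = 100 - 6×16
  ... = 16×(-6) + 100×(1)
Scale by 209: one solution is (-1254, 209). Reduce p mod 25: (21, 5).
General: p = 21 + 25t, q = 5 - 4t.
p ≥ 0 ⇒ t ≥ 0; q ≥ 0 ⇒ t ≤ 1. So t ∈ [0, 1]: 2 solutions.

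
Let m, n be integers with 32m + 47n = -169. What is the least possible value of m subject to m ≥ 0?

5

gcd(47, 32) = 1  (47 = 1*32 + 15, 32 = 2*15 + 2, 15 = 7*2 + 1, 2 = 2*1).
1 divides -169, so solutions exist.
Back-substituting, 32*(-22) + 47*(15) = 1.
Scale by -169/1 = -169: (m₀, n₀) = (3718, -2535).
General solution: m = 3718 + 47t, n = -2535 - 32t for integer t.
m ≥ 0: smallest is 3718 mod 47 = 5 (at t = -79), with n = -7.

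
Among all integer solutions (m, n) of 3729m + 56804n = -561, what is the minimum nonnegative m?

gcd(56804, 3729):
  56804 = 15×3729 + 869
  3729 = 4×869 + 253
  869 = 3×253 + 110
  253 = 2×110 + 33
  110 = 3×33 + 11
  33 = 3×11
so gcd(56804, 3729) = 11.
11 divides -561, so solutions exist.
Back-substitute for Bézout coefficients:
  11 = 110 - 3×33
  ... = 3729×(-1569) + 56804×(103)
Scale by -561/11 = -51: (m₀, n₀) = (80019, -5253).
General solution: m = 80019 + 5164t, n = -5253 - 339t for integer t.
m ≥ 0: smallest is 80019 mod 5164 = 2559 (at t = -15), with n = -168.

2559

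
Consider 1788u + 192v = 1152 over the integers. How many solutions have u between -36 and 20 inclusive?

gcd(1788, 192) = 12.
By Bézout, 1788×(-3) + 192×(28) = 12.
Particular solution: (0, 6).
General solution: u = 0 + 16t, v = 6 - 149t for integer t.
-36 ≤ 0 + 16t ≤ 20 gives t ∈ [-2, 1], which is 4 values.

4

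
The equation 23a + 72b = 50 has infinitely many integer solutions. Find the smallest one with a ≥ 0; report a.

gcd(72, 23) = 1  (72 = 3×23 + 3, 23 = 7×3 + 2, 3 = 1×2 + 1, 2 = 2×1).
1 divides 50, so solutions exist.
Back-substituting, 23×(-25) + 72×(8) = 1.
Scale by 50/1 = 50: (a₀, b₀) = (-1250, 400).
General solution: a = -1250 + 72t, b = 400 - 23t for integer t.
a ≥ 0: smallest is -1250 mod 72 = 46 (at t = 18), with b = -14.

46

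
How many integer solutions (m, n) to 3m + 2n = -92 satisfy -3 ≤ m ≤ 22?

13

gcd(3, 2):
  3 = 1×2 + 1
  2 = 2×1
so gcd(3, 2) = 1.
Back-substitute for Bézout coefficients:
  1 = 3 - 1×2
  ... = 3×(1) + 2×(-1)
Scale by -92: particular solution (-92, 92); reduce m mod 2: (0, -46).
General solution: m = 0 + 2t, n = -46 - 3t for integer t.
-3 ≤ 0 + 2t ≤ 22 gives t ∈ [-1, 11], which is 13 values.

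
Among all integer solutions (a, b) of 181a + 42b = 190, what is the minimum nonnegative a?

34

gcd(181, 42) = 1  (181 = 4*42 + 13, 42 = 3*13 + 3, 13 = 4*3 + 1, 3 = 3*1).
1 divides 190, so solutions exist.
Back-substituting, 181*(13) + 42*(-56) = 1.
Scale by 190/1 = 190: (a₀, b₀) = (2470, -10640).
General solution: a = 2470 + 42t, b = -10640 - 181t for integer t.
a ≥ 0: smallest is 2470 mod 42 = 34 (at t = -58), with b = -142.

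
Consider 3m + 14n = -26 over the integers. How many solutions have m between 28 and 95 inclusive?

5

gcd(14, 3):
  14 = 4*3 + 2
  3 = 1*2 + 1
  2 = 2*1
so gcd(14, 3) = 1.
Back-substitute for Bézout coefficients:
  1 = 3 - 1*2
  ... = 3*(5) + 14*(-1)
Scale by -26: particular solution (-130, 26); reduce m mod 14: (10, -4).
General solution: m = 10 + 14t, n = -4 - 3t for integer t.
28 ≤ 10 + 14t ≤ 95 gives t ∈ [2, 6], which is 5 values.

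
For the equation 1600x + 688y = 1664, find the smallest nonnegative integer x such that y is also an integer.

32

gcd(1600, 688) = 16  (1600 = 2·688 + 224, 688 = 3·224 + 16, 224 = 14·16).
16 divides 1664, so solutions exist.
Back-substituting, 1600·(-3) + 688·(7) = 16.
Scale by 1664/16 = 104: (x₀, y₀) = (-312, 728).
General solution: x = -312 + 43t, y = 728 - 100t for integer t.
x ≥ 0: smallest is -312 mod 43 = 32 (at t = 8), with y = -72.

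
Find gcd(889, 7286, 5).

1

gcd(7286, 889) = 1.
gcd(1, 5) = 1.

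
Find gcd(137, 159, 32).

gcd(159, 137):
  159 = 1*137 + 22
  137 = 6*22 + 5
  22 = 4*5 + 2
  5 = 2*2 + 1
  2 = 2*1
so gcd(159, 137) = 1.
gcd(1, 32) = 1.

1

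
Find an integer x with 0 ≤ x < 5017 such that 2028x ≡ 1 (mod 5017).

gcd(5017, 2028):
  5017 = 2*2028 + 961
  2028 = 2*961 + 106
  961 = 9*106 + 7
  106 = 15*7 + 1
  7 = 7*1
so gcd(5017, 2028) = 1.
Back-substitute for Bézout coefficients:
  1 = 106 - 15*7
  ... = 2028*(710) + 5017*(-287)
So 2028*710 ≡ 1 (mod 5017), and 710 mod 5017 = 710.

710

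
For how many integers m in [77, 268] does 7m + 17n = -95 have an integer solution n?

gcd(17, 7) = 1.
By Bézout, 7·(5) + 17·(-2) = 1.
Particular solution: (1, -6).
General solution: m = 1 + 17t, n = -6 - 7t for integer t.
77 ≤ 1 + 17t ≤ 268 gives t ∈ [5, 15], which is 11 values.

11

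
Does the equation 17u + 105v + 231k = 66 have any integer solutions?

yes

gcd(105, 17) = 1  (105 = 6×17 + 3, 17 = 5×3 + 2, 3 = 1×2 + 1, 2 = 2×1).
gcd(1, 231) = 1.
1 divides 66, so integer solutions exist.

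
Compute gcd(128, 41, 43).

1

gcd(128, 41) = 1  (128 = 3×41 + 5, 41 = 8×5 + 1, 5 = 5×1).
gcd(1, 43) = 1.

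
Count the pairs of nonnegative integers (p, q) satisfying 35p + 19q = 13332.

20

gcd(35, 19):
  35 = 1·19 + 16
  19 = 1·16 + 3
  16 = 5·3 + 1
  3 = 3·1
so gcd(35, 19) = 1.
Back-substitute for Bézout coefficients:
  1 = 16 - 5·3
  ... = 35·(6) + 19·(-11)
Scale by 13332: one solution is (79992, -146652). Reduce p mod 19: (2, 698).
General: p = 2 + 19t, q = 698 - 35t.
p ≥ 0 ⇒ t ≥ 0; q ≥ 0 ⇒ t ≤ 19. So t ∈ [0, 19]: 20 solutions.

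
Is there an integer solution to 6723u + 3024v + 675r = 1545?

gcd(6723, 3024):
  6723 = 2*3024 + 675
  3024 = 4*675 + 324
  675 = 2*324 + 27
  324 = 12*27
so gcd(6723, 3024) = 27.
gcd(27, 675) = 27.
27 does not divide 1545 (remainder 6), so no integer solutions.

no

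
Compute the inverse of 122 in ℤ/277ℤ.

193

gcd(277, 122):
  277 = 2*122 + 33
  122 = 3*33 + 23
  33 = 1*23 + 10
  23 = 2*10 + 3
  10 = 3*3 + 1
  3 = 3*1
so gcd(277, 122) = 1.
Back-substitute for Bézout coefficients:
  1 = 10 - 3*3
  ... = 122*(-84) + 277*(37)
So 122*-84 ≡ 1 (mod 277), and -84 mod 277 = 193.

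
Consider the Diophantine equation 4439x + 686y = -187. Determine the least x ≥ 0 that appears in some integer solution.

gcd(4439, 686) = 1  (4439 = 6*686 + 323, 686 = 2*323 + 40, 323 = 8*40 + 3, 40 = 13*3 + 1, 3 = 3*1).
1 divides -187, so solutions exist.
Back-substituting, 4439*(-223) + 686*(1443) = 1.
Scale by -187/1 = -187: (x₀, y₀) = (41701, -269841).
General solution: x = 41701 + 686t, y = -269841 - 4439t for integer t.
x ≥ 0: smallest is 41701 mod 686 = 541 (at t = -60), with y = -3501.

541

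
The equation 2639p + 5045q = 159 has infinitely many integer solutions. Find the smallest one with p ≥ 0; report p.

3076

gcd(5045, 2639) = 1.
1 divides 159, so solutions exist.
By Bézout, 2639×(-996) + 5045×(521) = 1.
Scale by 159/1 = 159: (p₀, q₀) = (-158364, 82839).
General solution: p = -158364 + 5045t, q = 82839 - 2639t for integer t.
p ≥ 0: smallest is -158364 mod 5045 = 3076 (at t = 32), with q = -1609.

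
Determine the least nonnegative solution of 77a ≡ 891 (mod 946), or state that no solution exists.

gcd(946, 77) = 11.
11 divides 891, so solutions exist.
By Bézout, 77*(37) + 946*(-3) = 11.
So 77*(37) ≡ 11 (mod 946); multiply by 81: a ≡ 2997 (mod 86).
Smallest nonnegative: a = 2997 mod 86 = 73.

73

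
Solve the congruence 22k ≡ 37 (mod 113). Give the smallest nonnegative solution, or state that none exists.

gcd(113, 22) = 1.
1 divides 37, so solutions exist.
By Bézout, 22*(36) + 113*(-7) = 1.
So 22*(36) ≡ 1 (mod 113); multiply by 37: k ≡ 1332 (mod 113).
Smallest nonnegative: k = 1332 mod 113 = 89.

89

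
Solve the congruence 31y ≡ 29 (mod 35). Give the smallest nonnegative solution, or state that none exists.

gcd(35, 31) = 1.
1 divides 29, so solutions exist.
By Bézout, 31*(-9) + 35*(8) = 1.
So 31*(-9) ≡ 1 (mod 35); multiply by 29: y ≡ -261 (mod 35).
Smallest nonnegative: y = -261 mod 35 = 19.

19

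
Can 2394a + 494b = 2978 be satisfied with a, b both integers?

no

gcd(2394, 494) = 38  (2394 = 4*494 + 418, 494 = 1*418 + 76, 418 = 5*76 + 38, 76 = 2*38).
38 does not divide 2978 (remainder 14), so no integer solutions.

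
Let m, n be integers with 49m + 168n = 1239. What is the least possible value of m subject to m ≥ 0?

gcd(168, 49):
  168 = 3×49 + 21
  49 = 2×21 + 7
  21 = 3×7
so gcd(168, 49) = 7.
7 divides 1239, so solutions exist.
Back-substitute for Bézout coefficients:
  7 = 49 - 2×21
  ... = 49×(7) + 168×(-2)
Scale by 1239/7 = 177: (m₀, n₀) = (1239, -354).
General solution: m = 1239 + 24t, n = -354 - 7t for integer t.
m ≥ 0: smallest is 1239 mod 24 = 15 (at t = -51), with n = 3.

15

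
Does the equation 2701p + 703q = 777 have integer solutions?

yes

gcd(2701, 703):
  2701 = 3×703 + 592
  703 = 1×592 + 111
  592 = 5×111 + 37
  111 = 3×37
so gcd(2701, 703) = 37.
37 divides 777, so integer solutions exist.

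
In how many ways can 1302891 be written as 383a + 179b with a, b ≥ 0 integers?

19

gcd(383, 179) = 1.
By Bézout, 383×(43) + 179×(-92) = 1.
One solution: (177, 6900).
General: a = 177 + 179t, b = 6900 - 383t.
a ≥ 0 ⇒ t ≥ 0; b ≥ 0 ⇒ t ≤ 18. So t ∈ [0, 18]: 19 solutions.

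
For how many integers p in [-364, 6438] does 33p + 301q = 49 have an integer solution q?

23

gcd(301, 33):
  301 = 9*33 + 4
  33 = 8*4 + 1
  4 = 4*1
so gcd(301, 33) = 1.
Back-substitute for Bézout coefficients:
  1 = 33 - 8*4
  ... = 33*(73) + 301*(-8)
Scale by 49: particular solution (3577, -392); reduce p mod 301: (266, -29).
General solution: p = 266 + 301t, q = -29 - 33t for integer t.
-364 ≤ 266 + 301t ≤ 6438 gives t ∈ [-2, 20], which is 23 values.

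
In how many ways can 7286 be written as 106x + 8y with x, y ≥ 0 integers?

gcd(106, 8):
  106 = 13×8 + 2
  8 = 4×2
so gcd(106, 8) = 2.
Back-substitute for Bézout coefficients:
  2 = 106 - 13×8
  ... = 106×(1) + 8×(-13)
Scale by 3643: one solution is (3643, -47359). Reduce x mod 4: (3, 871).
General: x = 3 + 4t, y = 871 - 53t.
x ≥ 0 ⇒ t ≥ 0; y ≥ 0 ⇒ t ≤ 16. So t ∈ [0, 16]: 17 solutions.

17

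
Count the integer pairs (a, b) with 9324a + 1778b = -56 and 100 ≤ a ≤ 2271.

gcd(9324, 1778) = 14.
By Bézout, 9324·(41) + 1778·(-215) = 14.
Particular solution: (90, -472).
General solution: a = 90 + 127t, b = -472 - 666t for integer t.
100 ≤ 90 + 127t ≤ 2271 gives t ∈ [1, 17], which is 17 values.

17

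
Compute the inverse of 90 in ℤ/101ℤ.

gcd(101, 90) = 1  (101 = 1·90 + 11, 90 = 8·11 + 2, 11 = 5·2 + 1, 2 = 2·1).
Back-substituting, 90·(-46) + 101·(41) = 1.
So 90·-46 ≡ 1 (mod 101), and -46 mod 101 = 55.

55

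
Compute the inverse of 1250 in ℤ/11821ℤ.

11055

gcd(11821, 1250):
  11821 = 9·1250 + 571
  1250 = 2·571 + 108
  571 = 5·108 + 31
  108 = 3·31 + 15
  31 = 2·15 + 1
  15 = 15·1
so gcd(11821, 1250) = 1.
Back-substitute for Bézout coefficients:
  1 = 31 - 2·15
  ... = 1250·(-766) + 11821·(81)
So 1250·-766 ≡ 1 (mod 11821), and -766 mod 11821 = 11055.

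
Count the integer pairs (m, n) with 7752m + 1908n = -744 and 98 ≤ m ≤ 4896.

31

gcd(7752, 1908):
  7752 = 4*1908 + 120
  1908 = 15*120 + 108
  120 = 1*108 + 12
  108 = 9*12
so gcd(7752, 1908) = 12.
Back-substitute for Bézout coefficients:
  12 = 120 - 1*108
  ... = 7752*(16) + 1908*(-65)
Scale by -62: particular solution (-992, 4030); reduce m mod 159: (121, -492).
General solution: m = 121 + 159t, n = -492 - 646t for integer t.
98 ≤ 121 + 159t ≤ 4896 gives t ∈ [0, 30], which is 31 values.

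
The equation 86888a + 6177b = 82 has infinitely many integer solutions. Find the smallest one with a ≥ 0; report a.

gcd(86888, 6177) = 1.
1 divides 82, so solutions exist.
By Bézout, 86888×(2516) + 6177×(-35391) = 1.
Scale by 82/1 = 82: (a₀, b₀) = (206312, -2902062).
General solution: a = 206312 + 6177t, b = -2902062 - 86888t for integer t.
a ≥ 0: smallest is 206312 mod 6177 = 2471 (at t = -33), with b = -34758.

2471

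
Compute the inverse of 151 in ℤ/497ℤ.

79

gcd(497, 151) = 1  (497 = 3×151 + 44, 151 = 3×44 + 19, 44 = 2×19 + 6, 19 = 3×6 + 1, 6 = 6×1).
Back-substituting, 151×(79) + 497×(-24) = 1.
So 151×79 ≡ 1 (mod 497), and 79 mod 497 = 79.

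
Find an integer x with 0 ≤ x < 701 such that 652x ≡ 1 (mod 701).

515

gcd(701, 652) = 1  (701 = 1×652 + 49, 652 = 13×49 + 15, 49 = 3×15 + 4, 15 = 3×4 + 3, 4 = 1×3 + 1, 3 = 3×1).
Back-substituting, 652×(-186) + 701×(173) = 1.
So 652×-186 ≡ 1 (mod 701), and -186 mod 701 = 515.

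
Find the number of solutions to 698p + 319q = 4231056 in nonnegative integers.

19

gcd(698, 319):
  698 = 2×319 + 60
  319 = 5×60 + 19
  60 = 3×19 + 3
  19 = 6×3 + 1
  3 = 3×1
so gcd(698, 319) = 1.
Back-substitute for Bézout coefficients:
  1 = 19 - 6×3
  ... = 698×(-101) + 319×(221)
Scale by 4231056: one solution is (-427336656, 935063376). Reduce p mod 319: (210, 12804).
General: p = 210 + 319t, q = 12804 - 698t.
p ≥ 0 ⇒ t ≥ 0; q ≥ 0 ⇒ t ≤ 18. So t ∈ [0, 18]: 19 solutions.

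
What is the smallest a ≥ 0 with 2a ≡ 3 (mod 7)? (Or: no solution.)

5

gcd(7, 2) = 1  (7 = 3*2 + 1, 2 = 2*1).
1 divides 3, so solutions exist.
Back-substituting, 2*(-3) + 7*(1) = 1.
So 2*(-3) ≡ 1 (mod 7); multiply by 3: a ≡ -9 (mod 7).
Smallest nonnegative: a = -9 mod 7 = 5.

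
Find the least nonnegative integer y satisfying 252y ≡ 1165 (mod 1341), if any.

no solution

gcd(1341, 252) = 9  (1341 = 5*252 + 81, 252 = 3*81 + 9, 81 = 9*9).
9 does not divide 1165, so the congruence has no solution.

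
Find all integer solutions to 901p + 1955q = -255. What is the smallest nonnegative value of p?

80

gcd(1955, 901) = 17.
17 divides -255, so solutions exist.
By Bézout, 901·(-13) + 1955·(6) = 17.
Scale by -255/17 = -15: (p₀, q₀) = (195, -90).
General solution: p = 195 + 115t, q = -90 - 53t for integer t.
p ≥ 0: smallest is 195 mod 115 = 80 (at t = -1), with q = -37.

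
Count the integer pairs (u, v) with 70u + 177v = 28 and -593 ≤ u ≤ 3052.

21

gcd(177, 70) = 1.
By Bézout, 70×(43) + 177×(-17) = 1.
Particular solution: (142, -56).
General solution: u = 142 + 177t, v = -56 - 70t for integer t.
-593 ≤ 142 + 177t ≤ 3052 gives t ∈ [-4, 16], which is 21 values.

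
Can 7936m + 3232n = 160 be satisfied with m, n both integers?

gcd(7936, 3232):
  7936 = 2*3232 + 1472
  3232 = 2*1472 + 288
  1472 = 5*288 + 32
  288 = 9*32
so gcd(7936, 3232) = 32.
32 divides 160, so integer solutions exist.

yes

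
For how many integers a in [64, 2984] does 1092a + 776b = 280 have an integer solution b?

15

gcd(1092, 776) = 4  (1092 = 1*776 + 316, 776 = 2*316 + 144, 316 = 2*144 + 28, 144 = 5*28 + 4, 28 = 7*4).
Back-substituting, 1092*(-27) + 776*(38) = 4.
Scale by 70: particular solution (-1890, 2660); reduce a mod 194: (50, -70).
General solution: a = 50 + 194t, b = -70 - 273t for integer t.
64 ≤ 50 + 194t ≤ 2984 gives t ∈ [1, 15], which is 15 values.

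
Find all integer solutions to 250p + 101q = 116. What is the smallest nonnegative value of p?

95

gcd(250, 101):
  250 = 2*101 + 48
  101 = 2*48 + 5
  48 = 9*5 + 3
  5 = 1*3 + 2
  3 = 1*2 + 1
  2 = 2*1
so gcd(250, 101) = 1.
1 divides 116, so solutions exist.
Back-substitute for Bézout coefficients:
  1 = 3 - 1*2
  ... = 250*(40) + 101*(-99)
Scale by 116/1 = 116: (p₀, q₀) = (4640, -11484).
General solution: p = 4640 + 101t, q = -11484 - 250t for integer t.
p ≥ 0: smallest is 4640 mod 101 = 95 (at t = -45), with q = -234.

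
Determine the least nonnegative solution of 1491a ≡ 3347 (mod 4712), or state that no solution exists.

2521

gcd(4712, 1491):
  4712 = 3×1491 + 239
  1491 = 6×239 + 57
  239 = 4×57 + 11
  57 = 5×11 + 2
  11 = 5×2 + 1
  2 = 2×1
so gcd(4712, 1491) = 1.
1 divides 3347, so solutions exist.
Back-substitute for Bézout coefficients:
  1 = 11 - 5×2
  ... = 1491×(-2149) + 4712×(680)
So 1491×(-2149) ≡ 1 (mod 4712); multiply by 3347: a ≡ -7192703 (mod 4712).
Smallest nonnegative: a = -7192703 mod 4712 = 2521.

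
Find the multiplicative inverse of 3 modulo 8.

gcd(8, 3) = 1.
By Bézout, 3×(3) + 8×(-1) = 1.
So 3×3 ≡ 1 (mod 8), and 3 mod 8 = 3.

3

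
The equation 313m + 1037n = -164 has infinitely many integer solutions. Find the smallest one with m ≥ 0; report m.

132

gcd(1037, 313) = 1.
1 divides -164, so solutions exist.
By Bézout, 313×(328) + 1037×(-99) = 1.
Scale by -164/1 = -164: (m₀, n₀) = (-53792, 16236).
General solution: m = -53792 + 1037t, n = 16236 - 313t for integer t.
m ≥ 0: smallest is -53792 mod 1037 = 132 (at t = 52), with n = -40.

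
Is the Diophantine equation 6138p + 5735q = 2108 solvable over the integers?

gcd(6138, 5735) = 31  (6138 = 1×5735 + 403, 5735 = 14×403 + 93, 403 = 4×93 + 31, 93 = 3×31).
31 divides 2108, so integer solutions exist.

yes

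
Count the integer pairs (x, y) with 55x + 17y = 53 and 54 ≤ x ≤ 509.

gcd(55, 17) = 1.
By Bézout, 55·(-4) + 17·(13) = 1.
Particular solution: (9, -26).
General solution: x = 9 + 17t, y = -26 - 55t for integer t.
54 ≤ 9 + 17t ≤ 509 gives t ∈ [3, 29], which is 27 values.

27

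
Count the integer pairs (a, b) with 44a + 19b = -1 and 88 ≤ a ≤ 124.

gcd(44, 19) = 1  (44 = 2*19 + 6, 19 = 3*6 + 1, 6 = 6*1).
Back-substituting, 44*(-3) + 19*(7) = 1.
Scale by -1: particular solution (3, -7); reduce a mod 19: (3, -7).
General solution: a = 3 + 19t, b = -7 - 44t for integer t.
88 ≤ 3 + 19t ≤ 124 gives t ∈ [5, 6], which is 2 values.

2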